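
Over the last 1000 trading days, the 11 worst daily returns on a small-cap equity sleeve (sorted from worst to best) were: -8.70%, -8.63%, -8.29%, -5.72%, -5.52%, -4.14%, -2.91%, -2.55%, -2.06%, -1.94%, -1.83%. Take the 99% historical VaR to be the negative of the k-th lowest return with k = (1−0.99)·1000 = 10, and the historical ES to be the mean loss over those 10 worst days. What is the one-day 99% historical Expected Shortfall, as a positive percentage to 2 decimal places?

5.05%

The 10 worst returns sum to -50.46%.
ES = −(-50.46%) / 10 = 5.046% ≈ 5.05%.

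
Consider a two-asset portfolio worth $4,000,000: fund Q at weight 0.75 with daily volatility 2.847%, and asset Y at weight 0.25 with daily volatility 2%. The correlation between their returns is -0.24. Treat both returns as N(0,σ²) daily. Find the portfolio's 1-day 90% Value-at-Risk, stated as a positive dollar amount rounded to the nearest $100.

$106,300

σ_p² = 0.75²·2.847² + 0.25²·2² + 2·-0.24·0.75·0.25·2.847·2 = 4.2968 (%²).
σ_p = √4.2968 = 2.073%.
At 90%, z = 1.282.
VaR = 1.282 × 2.073% = 2.658%; on $4,000,000 that is $106,320.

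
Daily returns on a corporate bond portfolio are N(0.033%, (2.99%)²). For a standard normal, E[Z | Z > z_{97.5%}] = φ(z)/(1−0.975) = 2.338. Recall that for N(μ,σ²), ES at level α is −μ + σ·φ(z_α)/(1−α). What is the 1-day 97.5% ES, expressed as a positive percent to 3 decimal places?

ES = −(0.033%) + 2.99% × 2.338 = 6.958%.

6.958%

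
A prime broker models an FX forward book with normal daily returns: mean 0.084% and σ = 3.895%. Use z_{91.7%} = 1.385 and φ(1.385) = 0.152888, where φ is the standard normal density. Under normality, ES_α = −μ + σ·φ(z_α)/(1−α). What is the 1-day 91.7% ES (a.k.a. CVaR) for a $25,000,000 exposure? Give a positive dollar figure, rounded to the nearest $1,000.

Tail multiplier: φ(z)/(1−α) = 0.152888 / 0.083 = 1.842.
ES = −(0.084%) + 3.895% × 1.842 = 7.091%.
On $25,000,000: 0.07091 × $25,000,000 = $1,772,750.

$1,773,000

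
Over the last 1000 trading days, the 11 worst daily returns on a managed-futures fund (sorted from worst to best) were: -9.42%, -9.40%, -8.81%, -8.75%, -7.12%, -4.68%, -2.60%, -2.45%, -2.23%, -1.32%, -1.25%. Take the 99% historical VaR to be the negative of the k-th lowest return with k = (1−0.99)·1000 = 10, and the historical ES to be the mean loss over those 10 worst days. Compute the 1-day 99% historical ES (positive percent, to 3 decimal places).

The 10 worst returns sum to -56.78%.
ES = −(-56.78%) / 10 = 5.678%.

5.678%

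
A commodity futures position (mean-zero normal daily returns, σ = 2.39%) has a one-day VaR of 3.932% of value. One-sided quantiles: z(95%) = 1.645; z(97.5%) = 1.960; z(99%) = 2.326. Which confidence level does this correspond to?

95%

Implied z = VaR/σ = 3.932 / 2.39 = 1.645.
This matches z(95%) = 1.645.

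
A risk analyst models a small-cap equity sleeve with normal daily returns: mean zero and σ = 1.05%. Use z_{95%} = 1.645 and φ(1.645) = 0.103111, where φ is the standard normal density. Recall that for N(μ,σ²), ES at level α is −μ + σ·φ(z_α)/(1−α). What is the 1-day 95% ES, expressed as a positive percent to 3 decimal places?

Tail multiplier: φ(z)/(1−α) = 0.103111 / 0.05 = 2.062.
ES = 1.05% × 2.062 = 2.165%.

2.165%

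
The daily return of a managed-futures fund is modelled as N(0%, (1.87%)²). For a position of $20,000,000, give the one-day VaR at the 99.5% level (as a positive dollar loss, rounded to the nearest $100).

At 99.5% one-sided, z = 2.576.
VaR = z·σ = 2.576 × 1.87% = 4.817%.
On $20,000,000: 0.04817 × $20,000,000 = $963,400.

$963,400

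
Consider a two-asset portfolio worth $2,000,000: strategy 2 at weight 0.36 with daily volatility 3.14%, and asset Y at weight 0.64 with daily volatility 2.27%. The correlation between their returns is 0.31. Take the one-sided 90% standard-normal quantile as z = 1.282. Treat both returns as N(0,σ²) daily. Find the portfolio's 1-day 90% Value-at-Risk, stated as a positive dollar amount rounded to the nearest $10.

σ_p² = 0.36²·3.14² + 0.64²·2.27² + 2·0.31·0.36·0.64·3.14·2.27 = 4.4066 (%²).
σ_p = √4.4066 = 2.099%.
VaR = 1.282 × 2.099% = 2.691%; on $2,000,000 that is $53,820.

$53,820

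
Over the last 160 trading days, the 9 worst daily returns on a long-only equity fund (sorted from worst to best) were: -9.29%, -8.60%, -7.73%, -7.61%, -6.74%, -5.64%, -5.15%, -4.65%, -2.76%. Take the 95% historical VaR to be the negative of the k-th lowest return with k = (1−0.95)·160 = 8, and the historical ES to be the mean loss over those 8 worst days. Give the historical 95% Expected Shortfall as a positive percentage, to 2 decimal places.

The 8 worst returns sum to -55.41%.
ES = −(-55.41%) / 8 = 6.92625% ≈ 6.93%.

6.93%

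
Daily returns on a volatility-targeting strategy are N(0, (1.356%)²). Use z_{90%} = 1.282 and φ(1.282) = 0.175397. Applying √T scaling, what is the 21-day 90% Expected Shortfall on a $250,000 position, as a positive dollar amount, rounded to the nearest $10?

$27,250

σ_{21d} = 1.356% × √21 = 6.214%.
ES multiplier = φ(z)/(1−α) = 0.175397/0.1 = 1.754.
ES = 6.214% × 1.754 = 10.899%; on $250,000: $27,247.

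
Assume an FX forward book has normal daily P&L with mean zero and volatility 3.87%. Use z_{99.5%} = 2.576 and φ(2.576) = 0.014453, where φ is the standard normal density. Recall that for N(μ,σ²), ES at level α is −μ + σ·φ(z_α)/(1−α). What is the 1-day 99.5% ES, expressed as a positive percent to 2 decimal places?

11.19%

Tail multiplier: φ(z)/(1−α) = 0.014453 / 0.005 = 2.891.
ES = 3.87% × 2.891 = 11.188%.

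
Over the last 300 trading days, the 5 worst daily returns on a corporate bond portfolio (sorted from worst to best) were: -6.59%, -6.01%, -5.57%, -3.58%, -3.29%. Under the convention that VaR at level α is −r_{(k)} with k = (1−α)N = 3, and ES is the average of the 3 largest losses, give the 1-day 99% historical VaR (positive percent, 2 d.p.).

5.57%

k = 3; the 3rd lowest return is -5.57%, so VaR = 5.57%.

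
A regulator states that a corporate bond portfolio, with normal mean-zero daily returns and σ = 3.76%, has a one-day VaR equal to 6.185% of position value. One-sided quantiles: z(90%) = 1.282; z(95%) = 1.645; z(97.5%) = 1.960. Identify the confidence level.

Implied z = VaR/σ = 6.185 / 3.76 = 1.645.
This matches z(95%) = 1.645.

95%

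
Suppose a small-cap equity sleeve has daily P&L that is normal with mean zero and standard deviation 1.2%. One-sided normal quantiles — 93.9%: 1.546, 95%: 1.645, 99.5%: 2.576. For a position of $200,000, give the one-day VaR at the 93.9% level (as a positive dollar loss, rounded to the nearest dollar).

$3,710

VaR = z·σ = 1.546 × 1.2% = 1.855%.
On $200,000: 0.01855 × $200,000 = $3,710.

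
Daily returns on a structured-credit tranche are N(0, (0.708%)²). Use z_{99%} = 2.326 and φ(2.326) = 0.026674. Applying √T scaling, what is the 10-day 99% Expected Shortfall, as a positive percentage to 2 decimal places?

5.97%

σ_{10d} = 0.708% × √10 = 2.239%.
ES multiplier = φ(z)/(1−α) = 0.026674/0.01 = 2.667.
ES = 2.239% × 2.667 = 5.971%.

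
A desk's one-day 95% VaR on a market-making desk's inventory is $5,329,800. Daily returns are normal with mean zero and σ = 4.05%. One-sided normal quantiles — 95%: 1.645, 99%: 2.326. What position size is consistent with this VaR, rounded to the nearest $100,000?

$80,000,000

VaR as a fraction of value: z·σ = 1.645 × 4.05% = 6.66225%.
Position = $5,329,800 / 0.0666225 = $80,000,000.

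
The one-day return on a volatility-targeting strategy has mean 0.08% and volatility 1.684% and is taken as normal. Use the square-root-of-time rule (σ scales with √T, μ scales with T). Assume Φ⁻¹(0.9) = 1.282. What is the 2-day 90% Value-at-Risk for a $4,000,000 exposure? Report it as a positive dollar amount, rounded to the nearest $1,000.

σ_{2d} = 1.684% × √2 = 2.382%; μ_{2d} = 2 × 0.08% = 0.160%.
VaR = −(0.160%) + 1.282 × 2.382% = 2.894%.
On $4,000,000: 0.02894 × $4,000,000 = $115,760.

$116,000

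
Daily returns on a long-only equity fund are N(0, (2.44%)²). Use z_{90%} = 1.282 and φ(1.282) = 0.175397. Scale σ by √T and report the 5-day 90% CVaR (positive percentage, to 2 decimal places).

σ_{5d} = 2.44% × √5 = 5.456%.
ES multiplier = φ(z)/(1−α) = 0.175397/0.1 = 1.754.
ES = 5.456% × 1.754 = 9.570%.

9.57%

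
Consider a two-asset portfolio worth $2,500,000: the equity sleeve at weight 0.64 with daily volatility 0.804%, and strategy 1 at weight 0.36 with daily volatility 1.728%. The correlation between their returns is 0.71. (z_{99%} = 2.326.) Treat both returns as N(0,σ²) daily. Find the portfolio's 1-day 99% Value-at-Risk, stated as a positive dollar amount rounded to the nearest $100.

σ_p² = 0.64²·0.804² + 0.36²·1.728² + 2·0.71·0.64·0.36·0.804·1.728 = 1.1063 (%²).
σ_p = √1.1063 = 1.052%.
VaR = 2.326 × 1.052% = 2.447%; on $2,500,000 that is $61,175.

$61,200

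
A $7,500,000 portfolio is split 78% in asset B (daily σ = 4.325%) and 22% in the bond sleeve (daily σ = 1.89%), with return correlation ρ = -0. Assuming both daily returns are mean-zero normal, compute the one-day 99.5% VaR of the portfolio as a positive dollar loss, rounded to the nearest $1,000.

$657,000

σ_p² = 0.78²·4.325² + 0.22²·1.89² + 2·-0·0.78·0.22·4.325·1.89 = 11.5534 (%²).
σ_p = √11.5534 = 3.399%.
At 99.5%, z = 2.576.
VaR = 2.576 × 3.399% = 8.756%; on $7,500,000 that is $656,700.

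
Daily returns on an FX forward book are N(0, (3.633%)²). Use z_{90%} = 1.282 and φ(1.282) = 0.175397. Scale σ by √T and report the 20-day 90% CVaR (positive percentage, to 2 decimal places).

σ_{20d} = 3.633% × √20 = 16.247%.
ES multiplier = φ(z)/(1−α) = 0.175397/0.1 = 1.754.
ES = 16.247% × 1.754 = 28.497%.

28.50%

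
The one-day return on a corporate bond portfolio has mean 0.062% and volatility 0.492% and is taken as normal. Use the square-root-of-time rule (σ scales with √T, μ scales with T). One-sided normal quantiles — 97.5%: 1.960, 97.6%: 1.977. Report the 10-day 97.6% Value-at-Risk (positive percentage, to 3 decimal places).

σ_{10d} = 0.492% × √10 = 1.556%; μ_{10d} = 10 × 0.062% = 0.620%.
VaR = −(0.620%) + 1.977 × 1.556% = 2.456%.

2.456%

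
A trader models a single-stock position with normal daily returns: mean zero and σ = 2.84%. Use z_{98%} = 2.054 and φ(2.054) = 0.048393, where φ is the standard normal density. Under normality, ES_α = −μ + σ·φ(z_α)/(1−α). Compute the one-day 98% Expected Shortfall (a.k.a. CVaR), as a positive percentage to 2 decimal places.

Tail multiplier: φ(z)/(1−α) = 0.048393 / 0.02 = 2.420.
ES = 2.84% × 2.420 = 6.873%.

6.87%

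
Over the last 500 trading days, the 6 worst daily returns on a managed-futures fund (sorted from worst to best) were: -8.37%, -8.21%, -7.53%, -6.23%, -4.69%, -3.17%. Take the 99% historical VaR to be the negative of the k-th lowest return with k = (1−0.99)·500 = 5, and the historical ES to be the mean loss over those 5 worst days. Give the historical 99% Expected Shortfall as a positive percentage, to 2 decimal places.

The 5 worst returns sum to -35.03%.
ES = −(-35.03%) / 5 = 7.006% ≈ 7.01%.

7.01%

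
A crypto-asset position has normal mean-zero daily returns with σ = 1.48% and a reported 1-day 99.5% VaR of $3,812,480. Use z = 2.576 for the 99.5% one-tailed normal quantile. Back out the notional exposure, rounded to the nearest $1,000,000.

VaR as a fraction of value: z·σ = 2.576 × 1.48% = 3.81248%.
Position = $3,812,480 / 0.0381248 = $100,000,000.

$100,000,000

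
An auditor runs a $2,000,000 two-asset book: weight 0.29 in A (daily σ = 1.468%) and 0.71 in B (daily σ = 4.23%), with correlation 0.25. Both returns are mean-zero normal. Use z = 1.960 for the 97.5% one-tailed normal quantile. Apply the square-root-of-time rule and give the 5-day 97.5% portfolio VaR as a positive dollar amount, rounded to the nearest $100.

σ_p = √(0.29²·1.468² + 0.71²·4.23² + 2·0.25·0.29·0.71·1.468·4.23) = 3.137%.
σ_{5d} = 3.137% × √5 = 7.015%.
VaR = 1.960 × 7.015% = 13.749%; on $2,000,000 that is $274,980.

$275,000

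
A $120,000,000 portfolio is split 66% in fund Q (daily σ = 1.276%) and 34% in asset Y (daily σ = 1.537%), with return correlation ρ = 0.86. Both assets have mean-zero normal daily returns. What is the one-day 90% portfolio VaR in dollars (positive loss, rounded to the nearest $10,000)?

σ_p² = 0.66²·1.276² + 0.34²·1.537² + 2·0.86·0.66·0.34·1.276·1.537 = 1.7393 (%²).
σ_p = √1.7393 = 1.319%.
At 90%, z = 1.282.
VaR = 1.282 × 1.319% = 1.691%; on $120,000,000 that is $2,029,200.

$2,030,000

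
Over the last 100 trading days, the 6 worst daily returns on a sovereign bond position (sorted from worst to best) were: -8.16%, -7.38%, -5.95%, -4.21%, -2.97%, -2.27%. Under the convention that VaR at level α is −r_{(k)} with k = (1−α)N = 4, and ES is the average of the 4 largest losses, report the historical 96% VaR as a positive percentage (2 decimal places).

4.21%

k = 4; the 4th lowest return is -4.21%, so VaR = 4.21%.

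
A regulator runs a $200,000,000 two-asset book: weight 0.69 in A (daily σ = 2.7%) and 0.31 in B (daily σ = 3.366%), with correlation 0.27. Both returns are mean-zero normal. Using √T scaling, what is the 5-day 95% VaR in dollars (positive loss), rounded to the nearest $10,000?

$17,420,000

σ_p = √(0.69²·2.7² + 0.31²·3.366² + 2·0.27·0.69·0.31·2.7·3.366) = 2.368%.
σ_{5d} = 2.368% × √5 = 5.295%.
z(95%) = 1.645.
VaR = 1.645 × 5.295% = 8.710%; on $200,000,000 that is $17,420,000.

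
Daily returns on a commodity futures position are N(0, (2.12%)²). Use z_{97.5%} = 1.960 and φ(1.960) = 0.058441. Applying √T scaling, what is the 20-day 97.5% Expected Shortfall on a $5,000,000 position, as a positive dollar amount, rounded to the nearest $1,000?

$1,108,000

σ_{20d} = 2.12% × √20 = 9.481%.
ES multiplier = φ(z)/(1−α) = 0.058441/0.025 = 2.338.
ES = 9.481% × 2.338 = 22.167%; on $5,000,000: $1,108,350.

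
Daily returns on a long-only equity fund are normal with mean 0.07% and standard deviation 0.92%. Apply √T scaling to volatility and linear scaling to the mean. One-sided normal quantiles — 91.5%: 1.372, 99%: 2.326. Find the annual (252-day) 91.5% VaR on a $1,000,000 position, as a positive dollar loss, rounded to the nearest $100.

σ_{252d} = 0.92% × √252 = 14.605%; μ_{252d} = 252 × 0.07% = 17.640%.
VaR = −(17.640%) + 1.372 × 14.605% = 2.398%.
On $1,000,000: 0.02398 × $1,000,000 = $23,980.

$24,000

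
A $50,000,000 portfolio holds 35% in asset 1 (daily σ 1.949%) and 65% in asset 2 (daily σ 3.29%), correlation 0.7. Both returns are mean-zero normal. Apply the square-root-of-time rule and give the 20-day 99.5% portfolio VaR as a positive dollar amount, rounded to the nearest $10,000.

σ_p = √(0.35²·1.949² + 0.65²·3.29² + 2·0.7·0.35·0.65·1.949·3.29) = 2.661%.
σ_{20d} = 2.661% × √20 = 11.900%.
z(99.5%) = 2.576.
VaR = 2.576 × 11.900% = 30.654%; on $50,000,000 that is $15,327,000.

$15,330,000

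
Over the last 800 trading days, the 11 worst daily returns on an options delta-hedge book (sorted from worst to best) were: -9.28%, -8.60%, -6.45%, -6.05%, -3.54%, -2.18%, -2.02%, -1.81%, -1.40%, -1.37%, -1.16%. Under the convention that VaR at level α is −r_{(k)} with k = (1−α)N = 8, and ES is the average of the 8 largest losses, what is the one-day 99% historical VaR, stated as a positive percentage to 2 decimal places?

k = 8; the 8th lowest return is -1.81%, so VaR = 1.81%.

1.81%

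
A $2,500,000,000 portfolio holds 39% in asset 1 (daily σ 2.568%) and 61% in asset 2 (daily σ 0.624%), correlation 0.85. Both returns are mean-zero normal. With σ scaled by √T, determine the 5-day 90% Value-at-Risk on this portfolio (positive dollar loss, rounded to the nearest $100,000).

σ_p = √(0.39²·2.568² + 0.61²·0.624² + 2·0.85·0.39·0.61·2.568·0.624) = 1.340%.
σ_{5d} = 1.340% × √5 = 2.996%.
z(90%) = 1.282.
VaR = 1.282 × 2.996% = 3.841%; on $2,500,000,000 that is $96,025,000.

$96,000,000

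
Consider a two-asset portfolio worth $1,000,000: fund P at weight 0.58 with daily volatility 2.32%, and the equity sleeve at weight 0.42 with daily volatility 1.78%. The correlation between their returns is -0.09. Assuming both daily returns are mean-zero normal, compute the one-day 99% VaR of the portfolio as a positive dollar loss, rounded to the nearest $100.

σ_p² = 0.58²·2.32² + 0.42²·1.78² + 2·-0.09·0.58·0.42·2.32·1.78 = 2.1885 (%²).
σ_p = √2.1885 = 1.479%.
At 99%, z = 2.326.
VaR = 2.326 × 1.479% = 3.440%; on $1,000,000 that is $34,400.

$34,400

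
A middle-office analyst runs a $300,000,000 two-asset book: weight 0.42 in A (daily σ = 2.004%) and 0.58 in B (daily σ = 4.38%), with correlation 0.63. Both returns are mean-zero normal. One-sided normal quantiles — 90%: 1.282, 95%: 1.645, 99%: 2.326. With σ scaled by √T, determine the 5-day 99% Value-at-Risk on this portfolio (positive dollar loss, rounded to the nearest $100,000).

σ_p = √(0.42²·2.004² + 0.58²·4.38² + 2·0.63·0.42·0.58·2.004·4.38) = 3.139%.
σ_{5d} = 3.139% × √5 = 7.019%.
VaR = 2.326 × 7.019% = 16.326%; on $300,000,000 that is $48,978,000.

$49,000,000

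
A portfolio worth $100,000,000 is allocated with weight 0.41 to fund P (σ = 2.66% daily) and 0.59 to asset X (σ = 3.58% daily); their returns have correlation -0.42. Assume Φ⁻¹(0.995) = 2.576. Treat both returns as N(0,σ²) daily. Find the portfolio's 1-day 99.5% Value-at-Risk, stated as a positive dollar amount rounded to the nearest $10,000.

σ_p² = 0.41²·2.66² + 0.59²·3.58² + 2·-0.42·0.41·0.59·2.66·3.58 = 3.7158 (%²).
σ_p = √3.7158 = 1.928%.
VaR = 2.576 × 1.928% = 4.967%; on $100,000,000 that is $4,967,000.

$4,970,000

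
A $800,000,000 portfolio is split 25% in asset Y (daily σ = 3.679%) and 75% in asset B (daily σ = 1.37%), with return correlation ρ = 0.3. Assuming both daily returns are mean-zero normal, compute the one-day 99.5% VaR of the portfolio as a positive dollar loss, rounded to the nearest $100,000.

σ_p² = 0.25²·3.679² + 0.75²·1.37² + 2·0.3·0.25·0.75·3.679·1.37 = 2.4687 (%²).
σ_p = √2.4687 = 1.571%.
At 99.5%, z = 2.576.
VaR = 2.576 × 1.571% = 4.047%; on $800,000,000 that is $32,376,000.

$32,400,000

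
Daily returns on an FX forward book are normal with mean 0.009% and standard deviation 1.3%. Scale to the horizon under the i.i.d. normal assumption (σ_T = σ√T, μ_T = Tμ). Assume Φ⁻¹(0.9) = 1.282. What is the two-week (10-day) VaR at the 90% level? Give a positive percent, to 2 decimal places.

σ_{10d} = 1.3% × √10 = 4.111%; μ_{10d} = 10 × 0.009% = 0.090%.
VaR = −(0.090%) + 1.282 × 4.111% = 5.180%.

5.18%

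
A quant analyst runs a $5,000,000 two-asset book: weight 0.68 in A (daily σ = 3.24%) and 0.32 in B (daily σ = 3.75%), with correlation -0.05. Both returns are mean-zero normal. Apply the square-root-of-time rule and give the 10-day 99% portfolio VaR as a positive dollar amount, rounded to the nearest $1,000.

$903,000

σ_p = √(0.68²·3.24² + 0.32²·3.75² + 2·-0.05·0.68·0.32·3.24·3.75) = 2.456%.
σ_{10d} = 2.456% × √10 = 7.767%.
z(99%) = 2.326.
VaR = 2.326 × 7.767% = 18.066%; on $5,000,000 that is $903,300.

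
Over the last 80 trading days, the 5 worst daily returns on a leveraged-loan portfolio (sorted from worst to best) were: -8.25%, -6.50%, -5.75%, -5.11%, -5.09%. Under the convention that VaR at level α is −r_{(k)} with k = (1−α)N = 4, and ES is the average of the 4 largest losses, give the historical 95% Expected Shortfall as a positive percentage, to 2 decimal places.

The 4 worst returns sum to -25.61%.
ES = −(-25.61%) / 4 = 6.4025% ≈ 6.40%.

6.40%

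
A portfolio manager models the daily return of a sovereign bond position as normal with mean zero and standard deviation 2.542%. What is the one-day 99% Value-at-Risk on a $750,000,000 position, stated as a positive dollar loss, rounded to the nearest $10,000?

$44,350,000

At 99% one-sided, z = 2.326.
VaR = z·σ = 2.326 × 2.542% = 5.913%.
On $750,000,000: 0.05913 × $750,000,000 = $44,347,500.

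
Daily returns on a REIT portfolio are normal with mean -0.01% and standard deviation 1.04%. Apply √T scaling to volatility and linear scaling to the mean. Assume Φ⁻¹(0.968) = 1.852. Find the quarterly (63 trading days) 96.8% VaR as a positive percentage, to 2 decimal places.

15.92%

σ_{63d} = 1.04% × √63 = 8.255%; μ_{63d} = 63 × -0.01% = -0.630%.
VaR = −(-0.630%) + 1.852 × 8.255% = 15.918%.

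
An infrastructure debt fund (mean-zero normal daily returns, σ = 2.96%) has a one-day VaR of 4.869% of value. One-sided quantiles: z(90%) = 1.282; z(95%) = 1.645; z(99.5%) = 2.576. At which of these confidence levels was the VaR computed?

Implied z = VaR/σ = 4.869 / 2.96 = 1.645.
This matches z(95%) = 1.645.

95%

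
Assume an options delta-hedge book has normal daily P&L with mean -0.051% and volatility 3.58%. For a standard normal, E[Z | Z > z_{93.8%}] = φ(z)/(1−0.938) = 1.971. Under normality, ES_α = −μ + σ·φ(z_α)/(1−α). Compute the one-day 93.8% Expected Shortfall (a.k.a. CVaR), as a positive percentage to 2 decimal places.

7.11%

ES = −(-0.051%) + 3.58% × 1.971 = 7.107%.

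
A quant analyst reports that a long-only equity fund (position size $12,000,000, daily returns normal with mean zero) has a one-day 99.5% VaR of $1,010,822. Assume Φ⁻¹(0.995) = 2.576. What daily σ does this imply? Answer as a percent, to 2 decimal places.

3.27%

VaR as a fraction: $1,010,822 / $12,000,000 = 8.424%.
σ = VaR / z = 8.424% / 2.576 = 3.270%.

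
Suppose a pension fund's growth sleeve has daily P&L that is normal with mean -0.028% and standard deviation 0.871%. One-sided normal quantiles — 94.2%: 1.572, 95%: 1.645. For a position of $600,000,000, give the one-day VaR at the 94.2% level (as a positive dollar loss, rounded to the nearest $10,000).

VaR = −μ + z·σ = −(-0.028%) + 1.572 × 0.871% = 1.397%.
On $600,000,000: 0.01397 × $600,000,000 = $8,382,000.

$8,380,000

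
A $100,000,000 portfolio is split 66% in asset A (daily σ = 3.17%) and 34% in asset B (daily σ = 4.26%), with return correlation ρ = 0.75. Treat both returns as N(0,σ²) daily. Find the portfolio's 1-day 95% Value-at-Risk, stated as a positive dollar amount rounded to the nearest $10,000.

$5,460,000

σ_p² = 0.66²·3.17² + 0.34²·4.26² + 2·0.75·0.66·0.34·3.17·4.26 = 11.0207 (%²).
σ_p = √11.0207 = 3.320%.
At 95%, z = 1.645.
VaR = 1.645 × 3.320% = 5.461%; on $100,000,000 that is $5,461,000.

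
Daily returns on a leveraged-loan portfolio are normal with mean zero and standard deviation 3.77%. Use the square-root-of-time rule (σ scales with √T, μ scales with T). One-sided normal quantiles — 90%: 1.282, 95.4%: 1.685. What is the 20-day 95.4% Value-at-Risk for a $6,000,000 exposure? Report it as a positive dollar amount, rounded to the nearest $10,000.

σ_{20d} = 3.77% × √20 = 16.860%.
VaR = 1.685 × 16.860% = 28.409%.
On $6,000,000: 0.28409 × $6,000,000 = $1,704,540.

$1,700,000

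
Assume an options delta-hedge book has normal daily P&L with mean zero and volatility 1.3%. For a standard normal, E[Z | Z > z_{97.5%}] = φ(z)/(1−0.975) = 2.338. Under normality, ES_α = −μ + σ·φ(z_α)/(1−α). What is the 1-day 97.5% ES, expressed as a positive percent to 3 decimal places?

ES = 1.3% × 2.338 = 3.039%.

3.039%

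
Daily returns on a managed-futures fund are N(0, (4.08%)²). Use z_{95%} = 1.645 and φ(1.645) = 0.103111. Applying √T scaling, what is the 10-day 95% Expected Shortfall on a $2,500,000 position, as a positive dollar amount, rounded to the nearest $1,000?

$665,000

σ_{10d} = 4.08% × √10 = 12.902%.
ES multiplier = φ(z)/(1−α) = 0.103111/0.05 = 2.062.
ES = 12.902% × 2.062 = 26.604%; on $2,500,000: $665,100.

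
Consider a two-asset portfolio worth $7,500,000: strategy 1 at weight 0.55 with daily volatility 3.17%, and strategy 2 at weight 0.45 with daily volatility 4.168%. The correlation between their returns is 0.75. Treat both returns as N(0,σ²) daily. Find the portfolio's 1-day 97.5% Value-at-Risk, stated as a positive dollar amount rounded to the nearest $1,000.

σ_p² = 0.55²·3.17² + 0.45²·4.168² + 2·0.75·0.55·0.45·3.17·4.168 = 11.4628 (%²).
σ_p = √11.4628 = 3.386%.
At 97.5%, z = 1.960.
VaR = 1.960 × 3.386% = 6.637%; on $7,500,000 that is $497,775.

$498,000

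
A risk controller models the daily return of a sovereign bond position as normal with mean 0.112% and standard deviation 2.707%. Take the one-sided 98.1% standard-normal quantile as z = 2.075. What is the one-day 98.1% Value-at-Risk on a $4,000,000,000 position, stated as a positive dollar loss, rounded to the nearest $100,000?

$220,200,000

VaR = −μ + z·σ = −(0.112%) + 2.075 × 2.707% = 5.505%.
On $4,000,000,000: 0.05505 × $4,000,000,000 = $220,200,000.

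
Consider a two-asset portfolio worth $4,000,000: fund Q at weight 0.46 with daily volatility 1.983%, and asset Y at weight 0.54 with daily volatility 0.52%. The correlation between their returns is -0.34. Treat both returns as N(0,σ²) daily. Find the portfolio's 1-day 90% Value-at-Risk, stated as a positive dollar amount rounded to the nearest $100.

$44,000

σ_p² = 0.46²·1.983² + 0.54²·0.52² + 2·-0.34·0.46·0.54·1.983·0.52 = 0.7367 (%²).
σ_p = √0.7367 = 0.858%.
At 90%, z = 1.282.
VaR = 1.282 × 0.858% = 1.100%; on $4,000,000 that is $44,000.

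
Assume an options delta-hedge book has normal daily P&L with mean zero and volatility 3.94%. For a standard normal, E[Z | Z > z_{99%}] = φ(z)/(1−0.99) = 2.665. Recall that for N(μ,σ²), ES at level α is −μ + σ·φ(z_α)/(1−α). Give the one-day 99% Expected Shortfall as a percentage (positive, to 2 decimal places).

10.50%

ES = 3.94% × 2.665 = 10.500%.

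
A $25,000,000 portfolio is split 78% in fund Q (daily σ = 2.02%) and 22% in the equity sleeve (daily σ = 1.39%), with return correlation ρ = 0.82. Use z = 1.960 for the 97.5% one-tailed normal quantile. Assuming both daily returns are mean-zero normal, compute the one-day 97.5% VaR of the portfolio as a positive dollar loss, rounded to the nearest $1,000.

$899,000

σ_p² = 0.78²·2.02² + 0.22²·1.39² + 2·0.82·0.78·0.22·2.02·1.39 = 3.3662 (%²).
σ_p = √3.3662 = 1.835%.
VaR = 1.960 × 1.835% = 3.597%; on $25,000,000 that is $899,250.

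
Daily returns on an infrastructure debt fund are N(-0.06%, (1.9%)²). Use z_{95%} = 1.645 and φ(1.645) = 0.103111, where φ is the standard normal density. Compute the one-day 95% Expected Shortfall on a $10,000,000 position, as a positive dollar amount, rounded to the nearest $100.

Tail multiplier: φ(z)/(1−α) = 0.103111 / 0.05 = 2.062.
ES = −(-0.06%) + 1.9% × 2.062 = 3.978%.
On $10,000,000: 0.03978 × $10,000,000 = $397,800.

$397,800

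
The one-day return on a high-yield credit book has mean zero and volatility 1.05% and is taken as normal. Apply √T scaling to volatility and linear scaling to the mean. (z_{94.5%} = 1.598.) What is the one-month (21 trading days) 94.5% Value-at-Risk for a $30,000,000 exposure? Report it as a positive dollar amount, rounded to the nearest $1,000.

σ_{21d} = 1.05% × √21 = 4.812%.
VaR = 1.598 × 4.812% = 7.690%.
On $30,000,000: 0.07690 × $30,000,000 = $2,307,000.

$2,307,000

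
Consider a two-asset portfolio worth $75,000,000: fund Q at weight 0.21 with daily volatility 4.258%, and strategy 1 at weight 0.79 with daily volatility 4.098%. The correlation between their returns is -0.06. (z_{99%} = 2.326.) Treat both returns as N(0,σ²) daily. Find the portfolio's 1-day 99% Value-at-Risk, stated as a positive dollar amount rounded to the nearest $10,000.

$5,770,000

σ_p² = 0.21²·4.258² + 0.79²·4.098² + 2·-0.06·0.21·0.79·4.258·4.098 = 10.9331 (%²).
σ_p = √10.9331 = 3.307%.
VaR = 2.326 × 3.307% = 7.692%; on $75,000,000 that is $5,769,000.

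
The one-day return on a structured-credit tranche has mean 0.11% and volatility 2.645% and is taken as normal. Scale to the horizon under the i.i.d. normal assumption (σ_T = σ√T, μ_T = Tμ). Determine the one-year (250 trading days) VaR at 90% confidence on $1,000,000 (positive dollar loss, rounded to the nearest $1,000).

At 90%, z = 1.282.
σ_{250d} = 2.645% × √250 = 41.821%; μ_{250d} = 250 × 0.11% = 27.500%.
VaR = −(27.500%) + 1.282 × 41.821% = 26.115%.
On $1,000,000: 0.26115 × $1,000,000 = $261,150.

$261,000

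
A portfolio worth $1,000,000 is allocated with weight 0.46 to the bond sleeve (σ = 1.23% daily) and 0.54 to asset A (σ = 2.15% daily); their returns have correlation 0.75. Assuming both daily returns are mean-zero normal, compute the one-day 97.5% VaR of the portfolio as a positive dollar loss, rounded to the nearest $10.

$31,930

σ_p² = 0.46²·1.23² + 0.54²·2.15² + 2·0.75·0.46·0.54·1.23·2.15 = 2.6534 (%²).
σ_p = √2.6534 = 1.629%.
At 97.5%, z = 1.960.
VaR = 1.960 × 1.629% = 3.193%; on $1,000,000 that is $31,930.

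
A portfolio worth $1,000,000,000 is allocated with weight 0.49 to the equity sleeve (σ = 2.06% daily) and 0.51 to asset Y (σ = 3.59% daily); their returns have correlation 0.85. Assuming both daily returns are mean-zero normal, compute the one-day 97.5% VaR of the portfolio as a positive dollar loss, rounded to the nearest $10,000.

σ_p² = 0.49²·2.06² + 0.51²·3.59² + 2·0.85·0.49·0.51·2.06·3.59 = 7.5129 (%²).
σ_p = √7.5129 = 2.741%.
At 97.5%, z = 1.960.
VaR = 1.960 × 2.741% = 5.372%; on $1,000,000,000 that is $53,720,000.

$53,720,000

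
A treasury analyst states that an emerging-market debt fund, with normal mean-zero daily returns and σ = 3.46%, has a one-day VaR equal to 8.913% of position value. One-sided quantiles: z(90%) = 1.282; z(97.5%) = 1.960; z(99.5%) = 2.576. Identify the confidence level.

Implied z = VaR/σ = 8.913 / 3.46 = 2.576.
This matches z(99.5%) = 2.576.

99.5%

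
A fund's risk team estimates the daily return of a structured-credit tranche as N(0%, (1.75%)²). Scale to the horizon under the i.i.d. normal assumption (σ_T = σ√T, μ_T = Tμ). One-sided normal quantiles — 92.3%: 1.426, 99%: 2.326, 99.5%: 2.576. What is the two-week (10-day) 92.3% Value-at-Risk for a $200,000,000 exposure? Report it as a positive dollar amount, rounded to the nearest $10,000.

σ_{10d} = 1.75% × √10 = 5.534%.
VaR = 1.426 × 5.534% = 7.891%.
On $200,000,000: 0.07891 × $200,000,000 = $15,782,000.

$15,780,000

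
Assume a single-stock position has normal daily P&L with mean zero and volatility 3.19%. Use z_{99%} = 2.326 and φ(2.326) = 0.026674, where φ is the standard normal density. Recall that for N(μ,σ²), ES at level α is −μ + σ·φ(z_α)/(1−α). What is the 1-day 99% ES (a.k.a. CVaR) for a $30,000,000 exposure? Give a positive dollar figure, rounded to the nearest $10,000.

$2,550,000

Tail multiplier: φ(z)/(1−α) = 0.026674 / 0.01 = 2.667.
ES = 3.19% × 2.667 = 8.508%.
On $30,000,000: 0.08508 × $30,000,000 = $2,552,400.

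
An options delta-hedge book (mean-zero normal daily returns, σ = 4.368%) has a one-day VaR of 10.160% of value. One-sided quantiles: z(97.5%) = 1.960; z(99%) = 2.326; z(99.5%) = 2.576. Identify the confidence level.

99%

Implied z = VaR/σ = 10.160 / 4.368 = 2.326.
This matches z(99%) = 2.326.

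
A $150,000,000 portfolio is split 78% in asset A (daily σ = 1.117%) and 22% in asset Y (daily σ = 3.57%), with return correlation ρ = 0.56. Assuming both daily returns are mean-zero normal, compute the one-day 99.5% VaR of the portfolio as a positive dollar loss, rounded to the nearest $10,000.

σ_p² = 0.78²·1.117² + 0.22²·3.57² + 2·0.56·0.78·0.22·1.117·3.57 = 2.1423 (%²).
σ_p = √2.1423 = 1.464%.
At 99.5%, z = 2.576.
VaR = 2.576 × 1.464% = 3.771%; on $150,000,000 that is $5,656,500.

$5,660,000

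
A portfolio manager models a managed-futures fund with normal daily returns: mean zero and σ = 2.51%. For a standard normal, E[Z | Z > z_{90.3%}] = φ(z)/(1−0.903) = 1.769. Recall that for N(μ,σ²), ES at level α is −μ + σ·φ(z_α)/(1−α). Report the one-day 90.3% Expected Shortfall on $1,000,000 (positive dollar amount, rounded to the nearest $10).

ES = 2.51% × 1.769 = 4.440%.
On $1,000,000: 0.04440 × $1,000,000 = $44,400.

$44,400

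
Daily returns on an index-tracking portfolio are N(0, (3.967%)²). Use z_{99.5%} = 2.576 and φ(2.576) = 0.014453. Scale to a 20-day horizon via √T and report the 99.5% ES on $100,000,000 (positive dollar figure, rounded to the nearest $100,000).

$51,300,000

σ_{20d} = 3.967% × √20 = 17.741%.
ES multiplier = φ(z)/(1−α) = 0.014453/0.005 = 2.891.
ES = 17.741% × 2.891 = 51.289%; on $100,000,000: $51,289,000.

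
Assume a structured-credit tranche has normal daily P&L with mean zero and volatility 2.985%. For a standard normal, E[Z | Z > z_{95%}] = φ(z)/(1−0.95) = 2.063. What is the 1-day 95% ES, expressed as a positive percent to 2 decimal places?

6.16%

ES = 2.985% × 2.063 = 6.158%.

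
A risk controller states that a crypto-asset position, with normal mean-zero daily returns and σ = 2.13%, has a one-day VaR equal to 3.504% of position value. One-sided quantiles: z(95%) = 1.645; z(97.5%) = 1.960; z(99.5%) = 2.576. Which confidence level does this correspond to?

Implied z = VaR/σ = 3.504 / 2.13 = 1.645.
This matches z(95%) = 1.645.

95%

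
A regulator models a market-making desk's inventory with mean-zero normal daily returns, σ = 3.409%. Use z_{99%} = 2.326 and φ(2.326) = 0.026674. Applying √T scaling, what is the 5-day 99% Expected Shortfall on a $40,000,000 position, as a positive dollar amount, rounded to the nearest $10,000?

$8,130,000

σ_{5d} = 3.409% × √5 = 7.623%.
ES multiplier = φ(z)/(1−α) = 0.026674/0.01 = 2.667.
ES = 7.623% × 2.667 = 20.331%; on $40,000,000: $8,132,400.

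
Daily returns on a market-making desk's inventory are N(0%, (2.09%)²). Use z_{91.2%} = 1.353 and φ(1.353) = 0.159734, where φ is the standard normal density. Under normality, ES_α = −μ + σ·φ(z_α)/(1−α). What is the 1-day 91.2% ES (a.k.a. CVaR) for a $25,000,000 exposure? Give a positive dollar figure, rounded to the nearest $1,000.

Tail multiplier: φ(z)/(1−α) = 0.159734 / 0.088 = 1.815.
ES = 2.09% × 1.815 = 3.793%.
On $25,000,000: 0.03793 × $25,000,000 = $948,250.

$948,000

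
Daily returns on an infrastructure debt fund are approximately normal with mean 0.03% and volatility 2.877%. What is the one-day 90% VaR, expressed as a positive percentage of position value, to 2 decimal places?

3.66%

At 90% one-sided, z = 1.282.
VaR = −μ + z·σ = −(0.03%) + 1.282 × 2.877% = 3.658%.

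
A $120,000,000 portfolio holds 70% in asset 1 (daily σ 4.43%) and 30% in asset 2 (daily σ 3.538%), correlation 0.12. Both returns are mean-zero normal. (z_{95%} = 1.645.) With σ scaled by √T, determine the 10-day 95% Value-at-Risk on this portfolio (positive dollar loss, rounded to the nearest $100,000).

$21,200,000

σ_p = √(0.7²·4.43² + 0.3²·3.538² + 2·0.12·0.7·0.3·4.43·3.538) = 3.396%.
σ_{10d} = 3.396% × √10 = 10.739%.
VaR = 1.645 × 10.739% = 17.666%; on $120,000,000 that is $21,199,200.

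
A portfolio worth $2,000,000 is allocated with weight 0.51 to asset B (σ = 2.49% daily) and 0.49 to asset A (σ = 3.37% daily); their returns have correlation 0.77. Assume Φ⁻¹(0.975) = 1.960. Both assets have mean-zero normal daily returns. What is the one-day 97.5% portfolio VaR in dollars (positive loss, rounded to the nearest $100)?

σ_p² = 0.51²·2.49² + 0.49²·3.37² + 2·0.77·0.51·0.49·2.49·3.37 = 7.5688 (%²).
σ_p = √7.5688 = 2.751%.
VaR = 1.960 × 2.751% = 5.392%; on $2,000,000 that is $107,840.

$107,800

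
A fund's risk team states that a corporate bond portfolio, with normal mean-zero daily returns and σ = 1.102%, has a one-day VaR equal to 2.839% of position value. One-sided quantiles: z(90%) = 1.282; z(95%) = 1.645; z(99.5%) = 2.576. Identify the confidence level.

99.5%

Implied z = VaR/σ = 2.839 / 1.102 = 2.576.
This matches z(99.5%) = 2.576.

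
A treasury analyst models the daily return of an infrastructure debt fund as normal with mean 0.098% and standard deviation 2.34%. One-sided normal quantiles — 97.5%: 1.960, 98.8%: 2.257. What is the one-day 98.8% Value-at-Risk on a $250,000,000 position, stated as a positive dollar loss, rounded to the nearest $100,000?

$13,000,000

VaR = −μ + z·σ = −(0.098%) + 2.257 × 2.34% = 5.183%.
On $250,000,000: 0.05183 × $250,000,000 = $12,957,500.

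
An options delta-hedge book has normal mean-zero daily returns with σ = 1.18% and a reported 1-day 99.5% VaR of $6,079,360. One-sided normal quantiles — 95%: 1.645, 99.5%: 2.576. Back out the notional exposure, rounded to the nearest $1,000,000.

VaR as a fraction of value: z·σ = 2.576 × 1.18% = 3.03968%.
Position = $6,079,360 / 0.0303968 = $200,000,000.

$200,000,000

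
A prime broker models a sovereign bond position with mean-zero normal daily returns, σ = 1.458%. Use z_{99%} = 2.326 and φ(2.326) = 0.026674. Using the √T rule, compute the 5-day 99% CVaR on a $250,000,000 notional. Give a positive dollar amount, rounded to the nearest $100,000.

σ_{5d} = 1.458% × √5 = 3.260%.
ES multiplier = φ(z)/(1−α) = 0.026674/0.01 = 2.667.
ES = 3.260% × 2.667 = 8.694%; on $250,000,000: $21,735,000.

$21,700,000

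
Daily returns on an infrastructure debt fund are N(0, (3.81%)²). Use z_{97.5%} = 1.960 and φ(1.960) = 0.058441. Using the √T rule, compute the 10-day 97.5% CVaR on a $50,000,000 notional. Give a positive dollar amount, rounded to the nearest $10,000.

$14,080,000

σ_{10d} = 3.81% × √10 = 12.048%.
ES multiplier = φ(z)/(1−α) = 0.058441/0.025 = 2.338.
ES = 12.048% × 2.338 = 28.168%; on $50,000,000: $14,084,000.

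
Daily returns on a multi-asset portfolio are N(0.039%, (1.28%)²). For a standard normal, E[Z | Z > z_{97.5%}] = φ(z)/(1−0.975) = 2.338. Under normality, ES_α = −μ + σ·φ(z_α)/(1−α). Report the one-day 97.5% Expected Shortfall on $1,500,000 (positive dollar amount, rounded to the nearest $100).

ES = −(0.039%) + 1.28% × 2.338 = 2.954%.
On $1,500,000: 0.02954 × $1,500,000 = $44,310.

$44,300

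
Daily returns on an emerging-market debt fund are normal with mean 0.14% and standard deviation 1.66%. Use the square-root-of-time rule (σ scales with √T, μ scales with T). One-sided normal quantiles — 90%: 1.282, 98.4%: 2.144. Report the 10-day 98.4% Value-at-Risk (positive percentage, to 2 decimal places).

σ_{10d} = 1.66% × √10 = 5.249%; μ_{10d} = 10 × 0.14% = 1.400%.
VaR = −(1.400%) + 2.144 × 5.249% = 9.854%.

9.85%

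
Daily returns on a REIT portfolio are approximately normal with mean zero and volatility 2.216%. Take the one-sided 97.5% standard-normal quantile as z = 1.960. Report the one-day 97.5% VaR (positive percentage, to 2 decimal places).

4.34%

VaR = z·σ = 1.960 × 2.216% = 4.343%.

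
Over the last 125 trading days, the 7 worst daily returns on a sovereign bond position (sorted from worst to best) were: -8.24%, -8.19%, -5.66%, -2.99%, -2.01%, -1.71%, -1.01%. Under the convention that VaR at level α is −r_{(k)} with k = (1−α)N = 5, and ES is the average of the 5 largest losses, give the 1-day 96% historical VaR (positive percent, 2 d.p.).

2.01%

k = 5; the 5th lowest return is -2.01%, so VaR = 2.01%.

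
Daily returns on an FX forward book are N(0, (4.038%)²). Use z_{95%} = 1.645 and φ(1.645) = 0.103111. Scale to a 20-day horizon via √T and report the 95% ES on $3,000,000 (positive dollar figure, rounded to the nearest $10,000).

$1,120,000

σ_{20d} = 4.038% × √20 = 18.058%.
ES multiplier = φ(z)/(1−α) = 0.103111/0.05 = 2.062.
ES = 18.058% × 2.062 = 37.236%; on $3,000,000: $1,117,080.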